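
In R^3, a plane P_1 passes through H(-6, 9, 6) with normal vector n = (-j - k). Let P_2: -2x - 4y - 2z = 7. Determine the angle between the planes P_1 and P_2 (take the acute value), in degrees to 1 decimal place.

P_1: n·r = n·H gives -y - z = -15.
cos θ = |n₁·n₂| / (|n₁||n₂|) = |6| / (√2 · √24).
θ = arccos(0.86603) ≈ 30.0°.

30.0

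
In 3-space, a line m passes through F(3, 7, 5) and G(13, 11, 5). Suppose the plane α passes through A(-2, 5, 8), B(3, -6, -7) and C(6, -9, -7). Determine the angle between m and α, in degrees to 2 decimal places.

A direction vector for m is G − F = (10, 4, 0).
AB = (5, -11, -15), AC = (8, -14, -15); a normal to α is AB × AC = (-45, -45, 18).
Using A: α has equation -45x - 45y + 18z = 9.
sin θ = |n·v| / (|n||v|) = |-630| / (√4374 · √116) = 0.88445.
θ ≈ 62.18°.

62.18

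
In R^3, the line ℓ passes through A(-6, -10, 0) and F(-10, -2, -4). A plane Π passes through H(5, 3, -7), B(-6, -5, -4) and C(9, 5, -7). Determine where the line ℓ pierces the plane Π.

A direction vector for ℓ is F − A = (-4, 8, -4).
HB = (-11, -8, 3), HC = (4, 2, 0); a normal to Π is HB × HC = (-6, 12, 10).
Using H: Π has equation -6x + 12y + 10z = -64.
Substitute r = (-6, -10, 0) + t(-4, 8, -4) into the plane: -84 + 80t = -64, so t = 1/4.
Intersection: (-6, -10, 0) + (1/4)·(-4, 8, -4) = (-7, -8, -1).

(-7, -8, -1)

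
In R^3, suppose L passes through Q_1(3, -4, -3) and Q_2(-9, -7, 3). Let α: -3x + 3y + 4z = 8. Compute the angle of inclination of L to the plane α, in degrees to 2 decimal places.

39.51

A direction vector for L is Q_2 − Q_1 = (-12, -3, 6).
sin θ = |n·v| / (|n||v|) = |51| / (√34 · √189) = 0.63621.
θ ≈ 39.51°.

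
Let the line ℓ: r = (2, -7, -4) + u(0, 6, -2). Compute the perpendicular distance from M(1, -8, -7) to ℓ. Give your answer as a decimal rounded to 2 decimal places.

Taking (2, -7, -4) on ℓ with direction v = (0, 6, -2): w = M − (2, -7, -4) = (-1, -1, -3), and w × v = (20, -2, -6).
Distance = |w × v| / |v| = √440 / √40 ≈ 3.32.

3.32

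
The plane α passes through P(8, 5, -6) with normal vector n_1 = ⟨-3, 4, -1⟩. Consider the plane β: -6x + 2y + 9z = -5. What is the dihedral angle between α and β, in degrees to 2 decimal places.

72.36

α: n_1·r = n_1·P gives -3x + 4y - z = 2.
cos θ = |n₁·n₂| / (|n₁||n₂|) = |17| / (√26 · √121).
θ = arccos(0.30309) ≈ 72.36°.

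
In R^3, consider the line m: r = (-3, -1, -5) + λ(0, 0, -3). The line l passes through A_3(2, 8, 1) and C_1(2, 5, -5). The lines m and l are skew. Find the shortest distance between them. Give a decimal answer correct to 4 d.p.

5.0000

A direction vector for l is C_1 − A_3 = (0, -3, -6).
Common perpendicular direction n = (0, 0, -3) × (0, -3, -6) = (-9, 0, 0).
With w = (2, 8, 1) − (-3, -1, -5) = (5, 9, 6), w · n = -45.
Distance = |w · n| / |n| = |-45| / √81 ≈ 5.0000.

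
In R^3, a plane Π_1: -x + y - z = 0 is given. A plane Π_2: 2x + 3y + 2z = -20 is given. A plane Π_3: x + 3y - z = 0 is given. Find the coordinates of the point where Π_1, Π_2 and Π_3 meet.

Solving the 3×3 linear system -x + y - z = 0, 2x + 3y + 2z = -20, x + 3y - z = 0 (e.g. by elimination or Cramer's rule, determinant = 10) gives (4, -4, -8).

(4, -4, -8)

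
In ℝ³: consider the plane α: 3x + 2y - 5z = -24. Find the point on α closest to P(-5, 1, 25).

(4, 7, 10)

Foot = P − λn with λ = (n·P − d)/|n|² = (-138 − (-24))/38 = -3.
Foot = (-5, 1, 25) − (-3)·(3, 2, -5) = (4, 7, 10).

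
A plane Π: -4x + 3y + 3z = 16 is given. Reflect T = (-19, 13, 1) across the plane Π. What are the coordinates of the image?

λ = (n·T − d)/|n|² = (118 − 16)/34 = 3.
Reflection = T − 2λn = (-19, 13, 1) − 6·(-4, 3, 3) = (5, -5, -17).

(5, -5, -17)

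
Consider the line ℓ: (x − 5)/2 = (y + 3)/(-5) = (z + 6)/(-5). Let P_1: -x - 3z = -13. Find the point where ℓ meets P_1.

(1, 7, 4)

ℓ has direction (2, -5, -5) through (5, -3, -6).
Substitute r = (5, -3, -6) + t(2, -5, -5) into the plane: 13 + 13t = -13, so t = -2.
Intersection: (5, -3, -6) + (-2)·(2, -5, -5) = (1, 7, 4).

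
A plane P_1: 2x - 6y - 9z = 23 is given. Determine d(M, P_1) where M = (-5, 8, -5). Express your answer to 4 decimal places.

3.2727

n·M − d = (2)·(-5) + (-6)·(8) + (-9)·(-5) − 23 = -36; |n| = √121.
Distance = |-36| / √121 = 36/√121 ≈ 3.2727.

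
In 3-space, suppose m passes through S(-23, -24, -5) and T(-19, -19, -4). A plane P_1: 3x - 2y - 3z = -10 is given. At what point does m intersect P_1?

(-7, -4, -1)

A direction vector for m is T − S = (4, 5, 1).
Substitute r = (-23, -24, -5) + t(4, 5, 1) into the plane: -6 + (-1)t = -10, so t = 4.
Intersection: (-23, -24, -5) + 4·(4, 5, 1) = (-7, -4, -1).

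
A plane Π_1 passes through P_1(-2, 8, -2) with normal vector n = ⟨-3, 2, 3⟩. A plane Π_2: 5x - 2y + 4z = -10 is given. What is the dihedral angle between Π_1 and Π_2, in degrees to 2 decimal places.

77.15

Π_1: n·r = n·P_1 gives -3x + 2y + 3z = 16.
cos θ = |n₁·n₂| / (|n₁||n₂|) = |-7| / (√22 · √45).
θ = arccos(0.22247) ≈ 77.15°.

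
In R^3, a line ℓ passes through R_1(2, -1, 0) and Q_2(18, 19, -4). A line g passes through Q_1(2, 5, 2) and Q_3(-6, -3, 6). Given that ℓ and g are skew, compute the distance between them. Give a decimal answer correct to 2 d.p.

1.94

A direction vector for ℓ is Q_2 − R_1 = (16, 20, -4).
A direction vector for g is Q_3 − Q_1 = (-8, -8, 4).
Common perpendicular direction n = (16, 20, -4) × (-8, -8, 4) = (48, -32, 32).
With w = (2, 5, 2) − (2, -1, 0) = (0, 6, 2), w · n = -128.
Distance = |w · n| / |n| = |-128| / √4352 ≈ 1.94.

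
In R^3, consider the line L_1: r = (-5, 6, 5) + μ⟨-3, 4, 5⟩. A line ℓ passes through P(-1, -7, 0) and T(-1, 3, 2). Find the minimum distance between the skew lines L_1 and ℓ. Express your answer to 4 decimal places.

1.8475

A direction vector for ℓ is T − P = (0, 10, 2).
Common perpendicular direction n = (-3, 4, 5) × (0, 10, 2) = (-42, 6, -30).
With w = (-1, -7, 0) − (-5, 6, 5) = (4, -13, -5), w · n = -96.
Distance = |w · n| / |n| = |-96| / √2700 ≈ 1.8475.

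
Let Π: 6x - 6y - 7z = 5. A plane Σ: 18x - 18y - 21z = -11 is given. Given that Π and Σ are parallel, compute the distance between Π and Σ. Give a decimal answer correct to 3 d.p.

0.788

Rescale Σ by 1/3: 6x - 6y - 7z = -11/3. Then distance = |5 − (-11/3)| / √121 ≈ 0.788.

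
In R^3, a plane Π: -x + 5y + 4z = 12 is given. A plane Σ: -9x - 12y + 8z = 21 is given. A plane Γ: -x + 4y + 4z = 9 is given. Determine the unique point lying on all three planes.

(-9, 3, -3)

Solving the 3×3 linear system -x + 5y + 4z = 12, -9x - 12y + 8z = 21, -x + 4y + 4z = 9 (e.g. by elimination or Cramer's rule, determinant = 28) gives (-9, 3, -3).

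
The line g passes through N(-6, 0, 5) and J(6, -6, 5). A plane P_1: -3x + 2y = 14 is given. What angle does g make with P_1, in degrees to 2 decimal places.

A direction vector for g is J − N = (12, -6, 0).
sin θ = |n·v| / (|n||v|) = |-48| / (√13 · √180) = 0.99228.
θ ≈ 82.87°.

82.87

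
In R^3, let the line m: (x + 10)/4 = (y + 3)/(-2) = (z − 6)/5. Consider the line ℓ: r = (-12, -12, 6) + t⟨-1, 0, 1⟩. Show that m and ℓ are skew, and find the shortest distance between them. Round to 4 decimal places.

m has direction (4, -2, 5) through (-10, -3, 6).
Common perpendicular direction n = (4, -2, 5) × (-1, 0, 1) = (-2, -9, -2).
With w = (-12, -12, 6) − (-10, -3, 6) = (-2, -9, 0), w · n = 85.
Since n ≠ 0 the lines are not parallel, and w · n = 85 ≠ 0 so they do not intersect; hence they are skew.
Distance = |w · n| / |n| = |85| / √89 ≈ 9.0100.

9.0100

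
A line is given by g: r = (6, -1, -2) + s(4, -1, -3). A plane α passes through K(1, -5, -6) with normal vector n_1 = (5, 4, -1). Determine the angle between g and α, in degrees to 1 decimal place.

α: n_1·r = n_1·K gives 5x + 4y - z = -9.
sin θ = |n·v| / (|n||v|) = |19| / (√42 · √26) = 0.57497.
θ ≈ 35.1°.

35.1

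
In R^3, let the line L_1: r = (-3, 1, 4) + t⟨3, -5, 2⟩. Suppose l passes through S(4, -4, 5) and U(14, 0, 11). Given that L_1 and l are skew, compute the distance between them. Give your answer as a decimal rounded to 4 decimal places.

2.9417

A direction vector for l is U − S = (10, 4, 6).
Common perpendicular direction n = (3, -5, 2) × (10, 4, 6) = (-38, 2, 62).
With w = (4, -4, 5) − (-3, 1, 4) = (7, -5, 1), w · n = -214.
Distance = |w · n| / |n| = |-214| / √5292 ≈ 2.9417.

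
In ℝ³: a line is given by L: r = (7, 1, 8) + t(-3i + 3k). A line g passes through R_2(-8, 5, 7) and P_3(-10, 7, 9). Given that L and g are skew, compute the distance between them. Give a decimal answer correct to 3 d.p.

A direction vector for g is P_3 − R_2 = (-2, 2, 2).
Common perpendicular direction n = (-3, 0, 3) × (-2, 2, 2) = (-6, 0, -6).
With w = (-8, 5, 7) − (7, 1, 8) = (-15, 4, -1), w · n = 96.
Distance = |w · n| / |n| = |96| / √72 ≈ 11.314.

11.314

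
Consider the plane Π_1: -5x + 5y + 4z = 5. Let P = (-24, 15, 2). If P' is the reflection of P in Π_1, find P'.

(6, -15, -22)

λ = (n·P − d)/|n|² = (203 − 5)/66 = 3.
Reflection = P − 2λn = (-24, 15, 2) − 6·(-5, 5, 4) = (6, -15, -22).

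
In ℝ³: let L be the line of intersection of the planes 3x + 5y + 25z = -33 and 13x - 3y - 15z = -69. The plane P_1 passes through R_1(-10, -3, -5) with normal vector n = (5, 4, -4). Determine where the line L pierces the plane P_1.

(-6, -3, 0)

Direction of L: (3, 5, 25) × (13, -3, -15) = (0, 370, -74).
A point on L: solving the two plane equations with y = -8 gives (-6, -8, 1).
P_1: n·r = n·R_1 gives 5x + 4y - 4z = -42.
Substitute r = (-6, -8, 1) + t(0, 370, -74) into the plane: -66 + 1776t = -42, so t = 1/74.
Intersection: (-6, -8, 1) + (1/74)·(0, 370, -74) = (-6, -3, 0).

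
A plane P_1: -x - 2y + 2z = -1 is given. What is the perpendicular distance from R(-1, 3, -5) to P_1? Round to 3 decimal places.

n·R − d = (-1)·(-1) + (-2)·(3) + (2)·(-5) − (-1) = -14; |n| = √9.
Distance = |-14| / √9 = 14/√9 ≈ 4.667.

4.667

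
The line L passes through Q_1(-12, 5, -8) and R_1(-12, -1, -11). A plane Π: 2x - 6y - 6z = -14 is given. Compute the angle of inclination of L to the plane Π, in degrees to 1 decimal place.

A direction vector for L is R_1 − Q_1 = (0, -6, -3).
sin θ = |n·v| / (|n||v|) = |54| / (√76 · √45) = 0.92338.
θ ≈ 67.4°.

67.4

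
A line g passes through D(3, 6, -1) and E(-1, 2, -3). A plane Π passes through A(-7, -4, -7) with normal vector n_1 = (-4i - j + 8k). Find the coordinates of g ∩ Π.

(1, 4, -2)

A direction vector for g is E − D = (-4, -4, -2).
Π: n_1·r = n_1·A gives -4x - y + 8z = -24.
Substitute r = (3, 6, -1) + t(-4, -4, -2) into the plane: -26 + 4t = -24, so t = 1/2.
Intersection: (3, 6, -1) + (1/2)·(-4, -4, -2) = (1, 4, -2).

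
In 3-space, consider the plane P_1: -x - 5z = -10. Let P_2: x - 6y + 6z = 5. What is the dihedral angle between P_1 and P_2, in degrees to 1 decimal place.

44.6

cos θ = |n₁·n₂| / (|n₁||n₂|) = |-31| / (√26 · √73).
θ = arccos(0.71156) ≈ 44.6°.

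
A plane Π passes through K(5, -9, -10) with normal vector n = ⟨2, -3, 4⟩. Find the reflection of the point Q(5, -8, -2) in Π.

(1, -2, -10)

Π: n·r = n·K gives 2x - 3y + 4z = -3.
λ = (n·Q − d)/|n|² = (26 − (-3))/29 = 1.
Reflection = Q − 2λn = (5, -8, -2) − 2·(2, -3, 4) = (1, -2, -10).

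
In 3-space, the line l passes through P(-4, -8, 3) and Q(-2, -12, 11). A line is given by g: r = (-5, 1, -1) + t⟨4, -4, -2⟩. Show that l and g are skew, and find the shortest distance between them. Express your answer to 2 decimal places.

A direction vector for l is Q − P = (2, -4, 8).
Common perpendicular direction n = (2, -4, 8) × (4, -4, -2) = (40, 36, 8).
With w = (-5, 1, -1) − (-4, -8, 3) = (-1, 9, -4), w · n = 252.
Since n ≠ 0 the lines are not parallel, and w · n = 252 ≠ 0 so they do not intersect; hence they are skew.
Distance = |w · n| / |n| = |252| / √2960 ≈ 4.63.

4.63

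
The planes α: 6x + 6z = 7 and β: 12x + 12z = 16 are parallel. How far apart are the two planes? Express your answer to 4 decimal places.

Rescale β by 1/2: 6x + 6z = 8. Then distance = |7 − 8| / √72 ≈ 0.1179.

0.1179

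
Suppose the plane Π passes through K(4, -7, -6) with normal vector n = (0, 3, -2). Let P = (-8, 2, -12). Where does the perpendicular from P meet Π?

Π: n·r = n·K gives 3y - 2z = -9.
Foot = P − λn with λ = (n·P − d)/|n|² = (30 − (-9))/13 = 3.
Foot = (-8, 2, -12) − 3·(0, 3, -2) = (-8, -7, -6).

(-8, -7, -6)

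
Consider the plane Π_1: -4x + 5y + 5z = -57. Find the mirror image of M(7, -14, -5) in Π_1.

(-1, -4, 5)

λ = (n·M − d)/|n|² = (-123 − (-57))/66 = -1.
Reflection = M − 2λn = (7, -14, -5) − (-2)·(-4, 5, 5) = (-1, -4, 5).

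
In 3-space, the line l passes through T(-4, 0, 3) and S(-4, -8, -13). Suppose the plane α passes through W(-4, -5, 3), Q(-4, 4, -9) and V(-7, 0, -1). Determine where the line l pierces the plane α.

A direction vector for l is S − T = (0, -8, -16).
WQ = (0, 9, -12), WV = (-3, 5, -4); a normal to α is WQ × WV = (24, 36, 27).
Using W: α has equation 24x + 36y + 27z = -195.
Substitute r = (-4, 0, 3) + t(0, -8, -16) into the plane: -15 + (-720)t = -195, so t = 1/4.
Intersection: (-4, 0, 3) + (1/4)·(0, -8, -16) = (-4, -2, -1).

(-4, -2, -1)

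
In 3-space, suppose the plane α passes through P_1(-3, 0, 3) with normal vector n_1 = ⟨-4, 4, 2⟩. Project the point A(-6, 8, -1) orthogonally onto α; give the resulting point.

(-2, 4, -3)

α: n_1·r = n_1·P_1 gives -4x + 4y + 2z = 18.
Foot = A − λn with λ = (n·A − d)/|n|² = (54 − 18)/36 = 1.
Foot = (-6, 8, -1) − 1·(-4, 4, 2) = (-2, 4, -3).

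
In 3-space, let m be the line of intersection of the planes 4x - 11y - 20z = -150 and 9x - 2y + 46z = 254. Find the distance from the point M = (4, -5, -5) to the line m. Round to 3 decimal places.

14.113

Direction of m: (4, -11, -20) × (9, -2, 46) = (-546, -364, 91).
A point on m: solving the two plane equations with x = -8 gives (-8, -2, 7).
Taking (-8, -2, 7) on m with direction v = (-546, -364, 91): w = M − (-8, -2, 7) = (12, -3, -12), and w × v = (-4641, 5460, -6006).
Distance = |w × v| / |v| = √87422517 / √438893 ≈ 14.113.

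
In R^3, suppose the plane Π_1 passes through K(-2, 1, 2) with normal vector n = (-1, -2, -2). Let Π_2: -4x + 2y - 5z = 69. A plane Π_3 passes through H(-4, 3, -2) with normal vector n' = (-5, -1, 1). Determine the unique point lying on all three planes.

(-6, 10, -5)

Π_1: n·r = n·K gives -x - 2y - 2z = -4.
Π_3: n'·r = n'·H gives -5x - y + z = 15.
Solving the 3×3 linear system -x - 2y - 2z = -4, -4x + 2y - 5z = 69, -5x - y + z = 15 (e.g. by elimination or Cramer's rule, determinant = -83) gives (-6, 10, -5).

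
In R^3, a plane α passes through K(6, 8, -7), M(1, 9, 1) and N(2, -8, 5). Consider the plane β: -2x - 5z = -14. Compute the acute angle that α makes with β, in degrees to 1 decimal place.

KM = (-5, 1, 8), KN = (-4, -16, 12); a normal to α is KM × KN = (140, 28, 84).
Using K: α has equation 140x + 28y + 84z = 476.
cos θ = |n₁·n₂| / (|n₁||n₂|) = |-700| / (√27440 · √29).
θ = arccos(0.78471) ≈ 38.3°.

38.3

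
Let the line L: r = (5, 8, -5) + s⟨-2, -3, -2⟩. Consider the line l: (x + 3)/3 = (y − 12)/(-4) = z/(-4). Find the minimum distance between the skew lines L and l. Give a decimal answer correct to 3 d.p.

0.134

l has direction (3, -4, -4) through (-3, 12, 0).
Common perpendicular direction n = (-2, -3, -2) × (3, -4, -4) = (4, -14, 17).
With w = (-3, 12, 0) − (5, 8, -5) = (-8, 4, 5), w · n = -3.
Distance = |w · n| / |n| = |-3| / √501 ≈ 0.134.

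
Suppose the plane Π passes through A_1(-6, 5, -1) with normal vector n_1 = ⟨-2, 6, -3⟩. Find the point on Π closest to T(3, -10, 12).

Π: n_1·r = n_1·A_1 gives -2x + 6y - 3z = 45.
Foot = T − λn with λ = (n·T − d)/|n|² = (-102 − 45)/49 = -3.
Foot = (3, -10, 12) − (-3)·(-2, 6, -3) = (-3, 8, 3).

(-3, 8, 3)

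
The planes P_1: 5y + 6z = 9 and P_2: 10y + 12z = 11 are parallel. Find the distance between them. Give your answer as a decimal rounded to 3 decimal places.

Rescale P_2 by 1/2: 5y + 6z = 11/2. Then distance = |9 − (11/2)| / √61 ≈ 0.448.

0.448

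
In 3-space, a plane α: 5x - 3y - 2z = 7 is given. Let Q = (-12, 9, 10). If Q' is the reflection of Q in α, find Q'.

λ = (n·Q − d)/|n|² = (-107 − 7)/38 = -3.
Reflection = Q − 2λn = (-12, 9, 10) − (-6)·(5, -3, -2) = (18, -9, -2).

(18, -9, -2)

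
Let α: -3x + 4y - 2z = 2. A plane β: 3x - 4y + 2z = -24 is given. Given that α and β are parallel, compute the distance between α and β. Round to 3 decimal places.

4.085

Rescale β by 1/(-1): -3x + 4y - 2z = 24. Then distance = |2 − 24| / √29 ≈ 4.085.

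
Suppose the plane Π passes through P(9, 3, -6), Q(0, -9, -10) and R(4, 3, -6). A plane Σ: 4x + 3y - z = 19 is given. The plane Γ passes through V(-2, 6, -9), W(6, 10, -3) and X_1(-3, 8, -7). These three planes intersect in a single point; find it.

PQ = (-9, -12, -4), PR = (-5, 0, 0); a normal to Π is PQ × PR = (0, 20, -60).
Using P: Π has equation 20y - 60z = 420.
VW = (8, 4, 6), VX_1 = (-1, 2, 2); a normal to Γ is VW × VX_1 = (-4, -22, 20).
Using V: Γ has equation -4x - 22y + 20z = -304.
Solving the 3×3 linear system 20y - 60z = 420, 4x + 3y - z = 19, -4x - 22y + 20z = -304 (e.g. by elimination or Cramer's rule, determinant = 3040) gives (-5, 12, -3).

(-5, 12, -3)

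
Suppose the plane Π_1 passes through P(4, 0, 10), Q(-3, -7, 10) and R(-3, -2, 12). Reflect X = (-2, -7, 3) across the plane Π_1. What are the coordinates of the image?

PQ = (-7, -7, 0), PR = (-7, -2, 2); a normal to Π_1 is PQ × PR = (-14, 14, -35).
Using P: Π_1 has equation -14x + 14y - 35z = -406.
λ = (n·X − d)/|n|² = (-175 − (-406))/1617 = 1/7.
Reflection = X − 2λn = (-2, -7, 3) − (2/7)·(-14, 14, -35) = (2, -11, 13).

(2, -11, 13)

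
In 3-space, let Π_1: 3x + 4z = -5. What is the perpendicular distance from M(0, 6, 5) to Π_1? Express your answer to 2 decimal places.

n·M − d = (3)·(0) + (0)·(6) + (4)·(5) − (-5) = 25; |n| = √25.
Distance = |25| / √25 = 25/√25 ≈ 5.00.

5.00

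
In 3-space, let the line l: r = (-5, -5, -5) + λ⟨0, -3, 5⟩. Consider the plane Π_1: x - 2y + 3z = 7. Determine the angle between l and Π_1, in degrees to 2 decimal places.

74.27

sin θ = |n·v| / (|n||v|) = |21| / (√14 · √34) = 0.96253.
θ ≈ 74.27°.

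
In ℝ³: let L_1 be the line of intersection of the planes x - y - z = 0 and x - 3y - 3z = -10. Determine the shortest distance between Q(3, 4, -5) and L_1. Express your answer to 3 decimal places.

Direction of L_1: (1, -1, -1) × (1, -3, -3) = (0, 2, -2).
A point on L_1: solving the two plane equations with y = -2 gives (5, -2, 7).
Taking (5, -2, 7) on L_1 with direction v = (0, 2, -2): w = Q − (5, -2, 7) = (-2, 6, -12), and w × v = (12, -4, -4).
Distance = |w × v| / |v| = √176 / √8 ≈ 4.690.

4.690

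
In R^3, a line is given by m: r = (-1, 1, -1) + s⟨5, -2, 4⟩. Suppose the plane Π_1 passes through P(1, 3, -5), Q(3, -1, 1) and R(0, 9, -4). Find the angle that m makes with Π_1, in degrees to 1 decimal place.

33.0

PQ = (2, -4, 6), PR = (-1, 6, 1); a normal to Π_1 is PQ × PR = (-40, -8, 8).
Using P: Π_1 has equation -40x - 8y + 8z = -104.
sin θ = |n·v| / (|n||v|) = |-152| / (√1728 · √45) = 0.54509.
θ ≈ 33.0°.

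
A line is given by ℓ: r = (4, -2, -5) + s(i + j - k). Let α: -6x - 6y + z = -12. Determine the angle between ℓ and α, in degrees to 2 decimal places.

sin θ = |n·v| / (|n||v|) = |-13| / (√73 · √3) = 0.87846.
θ ≈ 61.46°.

61.46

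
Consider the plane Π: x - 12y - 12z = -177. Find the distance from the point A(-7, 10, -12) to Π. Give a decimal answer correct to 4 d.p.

11.4118

n·A − d = (1)·(-7) + (-12)·(10) + (-12)·(-12) − (-177) = 194; |n| = √289.
Distance = |194| / √289 = 194/√289 ≈ 11.4118.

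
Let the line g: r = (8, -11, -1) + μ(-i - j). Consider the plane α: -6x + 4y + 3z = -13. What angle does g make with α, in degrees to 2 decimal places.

10.43

sin θ = |n·v| / (|n||v|) = |2| / (√61 · √2) = 0.18107.
θ ≈ 10.43°.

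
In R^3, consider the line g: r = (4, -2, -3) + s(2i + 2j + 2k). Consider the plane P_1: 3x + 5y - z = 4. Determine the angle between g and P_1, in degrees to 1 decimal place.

sin θ = |n·v| / (|n||v|) = |14| / (√35 · √12) = 0.68313.
θ ≈ 43.1°.

43.1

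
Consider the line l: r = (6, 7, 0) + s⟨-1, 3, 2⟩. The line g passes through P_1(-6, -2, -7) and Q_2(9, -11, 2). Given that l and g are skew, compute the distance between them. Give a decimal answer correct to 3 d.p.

A direction vector for g is Q_2 − P_1 = (15, -9, 9).
Common perpendicular direction n = (-1, 3, 2) × (15, -9, 9) = (45, 39, -36).
With w = (-6, -2, -7) − (6, 7, 0) = (-12, -9, -7), w · n = -639.
Distance = |w · n| / |n| = |-639| / √4842 ≈ 9.183.

9.183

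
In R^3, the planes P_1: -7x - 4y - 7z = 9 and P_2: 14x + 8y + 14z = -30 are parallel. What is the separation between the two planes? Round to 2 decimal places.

Rescale P_2 by 1/(-2): -7x - 4y - 7z = 15. Then distance = |9 − 15| / √114 ≈ 0.56.

0.56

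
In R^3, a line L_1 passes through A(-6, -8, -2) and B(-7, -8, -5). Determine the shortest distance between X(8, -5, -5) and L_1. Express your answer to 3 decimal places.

14.543

A direction vector for L_1 is B − A = (-1, 0, -3).
Taking (-6, -8, -2) on L_1 with direction v = (-1, 0, -3): w = X − (-6, -8, -2) = (14, 3, -3), and w × v = (-9, 45, 3).
Distance = |w × v| / |v| = √2115 / √10 ≈ 14.543.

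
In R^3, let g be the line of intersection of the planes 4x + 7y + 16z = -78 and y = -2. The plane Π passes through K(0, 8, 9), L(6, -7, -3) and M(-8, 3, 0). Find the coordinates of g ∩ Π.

Direction of g: (4, 7, 16) × (0, 1, 0) = (-16, 0, 4).
A point on g: solving the two plane equations with x = 8 gives (8, -2, -6).
KL = (6, -15, -12), KM = (-8, -5, -9); a normal to Π is KL × KM = (75, 150, -150).
Using K: Π has equation 75x + 150y - 150z = -150.
Substitute r = (8, -2, -6) + t(-16, 0, 4) into the plane: 1200 + (-1800)t = -150, so t = 3/4.
Intersection: (8, -2, -6) + (3/4)·(-16, 0, 4) = (-4, -2, -3).

(-4, -2, -3)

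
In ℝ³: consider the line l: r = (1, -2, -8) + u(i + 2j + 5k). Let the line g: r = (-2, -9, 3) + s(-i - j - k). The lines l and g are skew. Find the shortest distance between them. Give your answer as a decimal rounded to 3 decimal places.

Common perpendicular direction n = (1, 2, 5) × (-1, -1, -1) = (3, -4, 1).
With w = (-2, -9, 3) − (1, -2, -8) = (-3, -7, 11), w · n = 30.
Distance = |w · n| / |n| = |30| / √26 ≈ 5.883.

5.883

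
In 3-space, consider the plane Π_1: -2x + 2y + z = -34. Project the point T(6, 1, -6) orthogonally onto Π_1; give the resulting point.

(10, -3, -8)

Foot = T − λn with λ = (n·T − d)/|n|² = (-16 − (-34))/9 = 2.
Foot = (6, 1, -6) − 2·(-2, 2, 1) = (10, -3, -8).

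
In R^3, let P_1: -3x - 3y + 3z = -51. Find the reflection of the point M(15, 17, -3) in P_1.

(3, 5, 9)

λ = (n·M − d)/|n|² = (-105 − (-51))/27 = -2.
Reflection = M − 2λn = (15, 17, -3) − (-4)·(-3, -3, 3) = (3, 5, 9).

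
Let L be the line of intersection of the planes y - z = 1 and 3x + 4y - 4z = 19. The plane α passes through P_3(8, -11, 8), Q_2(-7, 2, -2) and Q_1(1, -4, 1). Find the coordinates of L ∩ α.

(5, -4, -5)

Direction of L: (0, 1, -1) × (3, 4, -4) = (0, -3, -3).
A point on L: solving the two plane equations with y = 12 gives (5, 12, 11).
P_3Q_2 = (-15, 13, -10), P_3Q_1 = (-7, 7, -7); a normal to α is P_3Q_2 × P_3Q_1 = (-21, -35, -14).
Using P_3: α has equation -21x - 35y - 14z = 105.
Substitute r = (5, 12, 11) + t(0, -3, -3) into the plane: -679 + 147t = 105, so t = 16/3.
Intersection: (5, 12, 11) + (16/3)·(0, -3, -3) = (5, -4, -5).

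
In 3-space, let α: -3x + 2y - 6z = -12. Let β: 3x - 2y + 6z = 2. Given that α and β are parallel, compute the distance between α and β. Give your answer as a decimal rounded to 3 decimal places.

Rescale β by 1/(-1): -3x + 2y - 6z = -2. Then distance = |-12 − (-2)| / √49 ≈ 1.429.

1.429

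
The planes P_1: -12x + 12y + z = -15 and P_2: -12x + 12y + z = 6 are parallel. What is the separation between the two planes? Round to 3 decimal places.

Same normal n = (-12, 12, 1) with |n| = √289; distance = |-15 − 6| / |n| = 21/√289 ≈ 1.235.

1.235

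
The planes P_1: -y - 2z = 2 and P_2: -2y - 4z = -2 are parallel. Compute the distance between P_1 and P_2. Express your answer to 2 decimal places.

1.34

Rescale P_2 by 1/2: -y - 2z = -1. Then distance = |2 − (-1)| / √5 ≈ 1.34.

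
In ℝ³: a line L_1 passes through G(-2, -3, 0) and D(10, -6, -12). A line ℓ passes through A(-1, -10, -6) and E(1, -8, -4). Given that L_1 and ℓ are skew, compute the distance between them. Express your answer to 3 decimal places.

A direction vector for L_1 is D − G = (12, -3, -12).
A direction vector for ℓ is E − A = (2, 2, 2).
Common perpendicular direction n = (12, -3, -12) × (2, 2, 2) = (18, -48, 30).
With w = (-1, -10, -6) − (-2, -3, 0) = (1, -7, -6), w · n = 174.
Distance = |w · n| / |n| = |174| / √3528 ≈ 2.929.

2.929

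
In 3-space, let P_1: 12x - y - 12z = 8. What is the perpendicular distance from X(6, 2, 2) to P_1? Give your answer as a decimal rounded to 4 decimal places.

2.2353

n·X − d = (12)·(6) + (-1)·(2) + (-12)·(2) − 8 = 38; |n| = √289.
Distance = |38| / √289 = 38/√289 ≈ 2.2353.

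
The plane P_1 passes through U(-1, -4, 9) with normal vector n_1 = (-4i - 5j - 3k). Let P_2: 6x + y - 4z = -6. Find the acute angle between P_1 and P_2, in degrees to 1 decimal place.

P_1: n_1·r = n_1·U gives -4x - 5y - 3z = -3.
cos θ = |n₁·n₂| / (|n₁||n₂|) = |-17| / (√50 · √53).
θ = arccos(0.33024) ≈ 70.7°.

70.7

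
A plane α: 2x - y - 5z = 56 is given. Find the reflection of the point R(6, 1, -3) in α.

λ = (n·R − d)/|n|² = (26 − 56)/30 = -1.
Reflection = R − 2λn = (6, 1, -3) − (-2)·(2, -1, -5) = (10, -1, -13).

(10, -1, -13)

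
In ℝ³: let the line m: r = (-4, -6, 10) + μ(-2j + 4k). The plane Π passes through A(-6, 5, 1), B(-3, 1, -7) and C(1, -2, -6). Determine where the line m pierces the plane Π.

(-4, 2, -6)

AB = (3, -4, -8), AC = (7, -7, -7); a normal to Π is AB × AC = (-28, -35, 7).
Using A: Π has equation -28x - 35y + 7z = 0.
Substitute r = (-4, -6, 10) + t(0, -2, 4) into the plane: 392 + 98t = 0, so t = -4.
Intersection: (-4, -6, 10) + (-4)·(0, -2, 4) = (-4, 2, -6).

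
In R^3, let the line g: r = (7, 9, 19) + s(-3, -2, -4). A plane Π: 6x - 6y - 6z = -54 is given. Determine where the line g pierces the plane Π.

Substitute r = (7, 9, 19) + t(-3, -2, -4) into the plane: -126 + 18t = -54, so t = 4.
Intersection: (7, 9, 19) + 4·(-3, -2, -4) = (-5, 1, 3).

(-5, 1, 3)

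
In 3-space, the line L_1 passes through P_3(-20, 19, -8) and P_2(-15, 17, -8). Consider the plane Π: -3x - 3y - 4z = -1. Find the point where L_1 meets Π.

A direction vector for L_1 is P_2 − P_3 = (5, -2, 0).
Substitute r = (-20, 19, -8) + t(5, -2, 0) into the plane: 35 + (-9)t = -1, so t = 4.
Intersection: (-20, 19, -8) + 4·(5, -2, 0) = (0, 11, -8).

(0, 11, -8)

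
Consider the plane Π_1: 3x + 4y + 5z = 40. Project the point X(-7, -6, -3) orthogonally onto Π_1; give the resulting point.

(-1, 2, 7)

Foot = X − λn with λ = (n·X − d)/|n|² = (-60 − 40)/50 = -2.
Foot = (-7, -6, -3) − (-2)·(3, 4, 5) = (-1, 2, 7).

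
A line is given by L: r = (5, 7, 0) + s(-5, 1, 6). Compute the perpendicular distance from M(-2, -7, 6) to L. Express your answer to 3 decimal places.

15.119

Taking (5, 7, 0) on L with direction v = (-5, 1, 6): w = M − (5, 7, 0) = (-7, -14, 6), and w × v = (-90, 12, -77).
Distance = |w × v| / |v| = √14173 / √62 ≈ 15.119.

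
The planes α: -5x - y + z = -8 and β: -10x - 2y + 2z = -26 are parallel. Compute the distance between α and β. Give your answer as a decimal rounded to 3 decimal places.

0.962

Rescale β by 1/2: -5x - y + z = -13. Then distance = |-8 − (-13)| / √27 ≈ 0.962.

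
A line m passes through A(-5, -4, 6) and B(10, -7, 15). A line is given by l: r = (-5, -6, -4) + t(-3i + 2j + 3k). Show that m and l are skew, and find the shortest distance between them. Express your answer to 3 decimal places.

A direction vector for m is B − A = (15, -3, 9).
Common perpendicular direction n = (15, -3, 9) × (-3, 2, 3) = (-27, -72, 21).
With w = (-5, -6, -4) − (-5, -4, 6) = (0, -2, -10), w · n = -66.
Since n ≠ 0 the lines are not parallel, and w · n = -66 ≠ 0 so they do not intersect; hence they are skew.
Distance = |w · n| / |n| = |-66| / √6354 ≈ 0.828.

0.828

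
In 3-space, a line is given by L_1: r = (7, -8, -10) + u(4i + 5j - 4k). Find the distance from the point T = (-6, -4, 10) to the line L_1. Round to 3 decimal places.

19.103

Taking (7, -8, -10) on L_1 with direction v = (4, 5, -4): w = T − (7, -8, -10) = (-13, 4, 20), and w × v = (-116, 28, -81).
Distance = |w × v| / |v| = √20801 / √57 ≈ 19.103.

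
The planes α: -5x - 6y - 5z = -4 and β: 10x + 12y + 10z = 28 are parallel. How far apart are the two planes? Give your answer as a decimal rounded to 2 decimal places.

Rescale β by 1/(-2): -5x - 6y - 5z = -14. Then distance = |-4 − (-14)| / √86 ≈ 1.08.

1.08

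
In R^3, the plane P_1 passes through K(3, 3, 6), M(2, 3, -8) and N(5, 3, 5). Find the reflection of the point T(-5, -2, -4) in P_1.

(-5, 8, -4)

KM = (-1, 0, -14), KN = (2, 0, -1); a normal to P_1 is KM × KN = (0, -29, 0).
Using K: P_1 has equation -29y = -87.
λ = (n·T − d)/|n|² = (58 − (-87))/841 = 5/29.
Reflection = T − 2λn = (-5, -2, -4) − (10/29)·(0, -29, 0) = (-5, 8, -4).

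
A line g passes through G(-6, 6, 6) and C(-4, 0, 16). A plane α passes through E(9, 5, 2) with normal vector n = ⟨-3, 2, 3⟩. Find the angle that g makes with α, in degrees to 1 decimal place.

A direction vector for g is C − G = (2, -6, 10).
α: n·r = n·E gives -3x + 2y + 3z = -11.
sin θ = |n·v| / (|n||v|) = |12| / (√22 · √140) = 0.21622.
θ ≈ 12.5°.

12.5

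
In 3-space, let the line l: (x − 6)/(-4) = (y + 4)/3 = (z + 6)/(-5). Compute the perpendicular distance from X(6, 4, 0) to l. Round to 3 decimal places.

9.964

l has direction (-4, 3, -5) through (6, -4, -6).
Taking (6, -4, -6) on l with direction v = (-4, 3, -5): w = X − (6, -4, -6) = (0, 8, 6), and w × v = (-58, -24, 32).
Distance = |w × v| / |v| = √4964 / √50 ≈ 9.964.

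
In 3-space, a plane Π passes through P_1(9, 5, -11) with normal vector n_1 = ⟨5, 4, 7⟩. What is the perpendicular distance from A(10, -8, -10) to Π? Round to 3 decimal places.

4.216

Π: n_1·r = n_1·P_1 gives 5x + 4y + 7z = -12.
n·A − d = (5)·(10) + (4)·(-8) + (7)·(-10) − (-12) = -40; |n| = √90.
Distance = |-40| / √90 = 40/√90 ≈ 4.216.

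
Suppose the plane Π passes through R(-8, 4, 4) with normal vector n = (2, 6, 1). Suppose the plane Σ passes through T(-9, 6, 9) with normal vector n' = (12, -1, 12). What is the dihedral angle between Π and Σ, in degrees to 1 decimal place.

74.0

Π: n·r = n·R gives 2x + 6y + z = 12.
Σ: n'·r = n'·T gives 12x - y + 12z = -6.
cos θ = |n₁·n₂| / (|n₁||n₂|) = |30| / (√41 · √289).
θ = arccos(0.27560) ≈ 74.0°.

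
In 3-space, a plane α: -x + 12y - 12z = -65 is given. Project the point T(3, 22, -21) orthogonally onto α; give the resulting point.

Foot = T − λn with λ = (n·T − d)/|n|² = (513 − (-65))/289 = 2.
Foot = (3, 22, -21) − 2·(-1, 12, -12) = (5, -2, 3).

(5, -2, 3)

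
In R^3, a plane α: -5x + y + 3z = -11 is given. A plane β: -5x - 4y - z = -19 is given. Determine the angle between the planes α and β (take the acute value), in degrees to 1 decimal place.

62.0

cos θ = |n₁·n₂| / (|n₁||n₂|) = |18| / (√35 · √42).
θ = arccos(0.46948) ≈ 62.0°.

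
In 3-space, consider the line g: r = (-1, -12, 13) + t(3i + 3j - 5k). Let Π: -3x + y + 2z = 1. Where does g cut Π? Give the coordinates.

(2, -9, 8)

Substitute r = (-1, -12, 13) + t(3, 3, -5) into the plane: 17 + (-16)t = 1, so t = 1.
Intersection: (-1, -12, 13) + 1·(3, 3, -5) = (2, -9, 8).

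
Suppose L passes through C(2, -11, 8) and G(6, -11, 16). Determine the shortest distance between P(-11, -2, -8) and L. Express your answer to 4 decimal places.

10.0499

A direction vector for L is G − C = (4, 0, 8).
Taking (2, -11, 8) on L with direction v = (4, 0, 8): w = P − (2, -11, 8) = (-13, 9, -16), and w × v = (72, 40, -36).
Distance = |w × v| / |v| = √8080 / √80 ≈ 10.0499.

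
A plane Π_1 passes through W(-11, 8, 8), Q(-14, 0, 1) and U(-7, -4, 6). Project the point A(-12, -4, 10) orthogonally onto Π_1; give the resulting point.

WQ = (-3, -8, -7), WU = (4, -12, -2); a normal to Π_1 is WQ × WU = (-68, -34, 68).
Using W: Π_1 has equation -68x - 34y + 68z = 1020.
Foot = A − λn with λ = (n·A − d)/|n|² = (1632 − 1020)/10404 = 1/17.
Foot = (-12, -4, 10) − (1/17)·(-68, -34, 68) = (-8, -2, 6).

(-8, -2, 6)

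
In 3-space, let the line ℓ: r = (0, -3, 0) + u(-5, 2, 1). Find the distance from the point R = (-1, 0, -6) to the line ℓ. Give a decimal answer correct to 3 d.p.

Taking (0, -3, 0) on ℓ with direction v = (-5, 2, 1): w = R − (0, -3, 0) = (-1, 3, -6), and w × v = (15, 31, 13).
Distance = |w × v| / |v| = √1355 / √30 ≈ 6.721.

6.721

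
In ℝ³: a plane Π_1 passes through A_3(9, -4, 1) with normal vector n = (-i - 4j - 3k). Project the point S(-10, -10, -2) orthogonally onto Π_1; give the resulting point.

Π_1: n·r = n·A_3 gives -x - 4y - 3z = 4.
Foot = S − λn with λ = (n·S − d)/|n|² = (56 − 4)/26 = 2.
Foot = (-10, -10, -2) − 2·(-1, -4, -3) = (-8, -2, 4).

(-8, -2, 4)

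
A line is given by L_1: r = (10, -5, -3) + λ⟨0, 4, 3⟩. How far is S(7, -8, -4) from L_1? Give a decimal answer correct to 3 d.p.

3.162

Taking (10, -5, -3) on L_1 with direction v = (0, 4, 3): w = S − (10, -5, -3) = (-3, -3, -1), and w × v = (-5, 9, -12).
Distance = |w × v| / |v| = √250 / √25 ≈ 3.162.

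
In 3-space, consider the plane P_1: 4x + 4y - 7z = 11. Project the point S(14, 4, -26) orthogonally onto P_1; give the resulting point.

(2, -8, -5)

Foot = S − λn with λ = (n·S − d)/|n|² = (254 − 11)/81 = 3.
Foot = (14, 4, -26) − 3·(4, 4, -7) = (2, -8, -5).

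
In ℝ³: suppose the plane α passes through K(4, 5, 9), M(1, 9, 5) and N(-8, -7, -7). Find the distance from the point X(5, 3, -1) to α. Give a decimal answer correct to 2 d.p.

6.80

KM = (-3, 4, -4), KN = (-12, -12, -16); a normal to α is KM × KN = (-112, 0, 84).
Using K: α has equation -112x + 84z = 308.
n·X − d = (-112)·(5) + (0)·(3) + (84)·(-1) − 308 = -952; |n| = √19600.
Distance = |-952| / √19600 = 952/√19600 ≈ 6.80.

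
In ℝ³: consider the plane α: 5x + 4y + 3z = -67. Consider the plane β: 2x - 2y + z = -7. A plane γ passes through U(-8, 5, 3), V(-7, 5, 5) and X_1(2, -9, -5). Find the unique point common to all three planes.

(-4, -5, -9)

UV = (1, 0, 2), UX_1 = (10, -14, -8); a normal to γ is UV × UX_1 = (28, 28, -14).
Using U: γ has equation 28x + 28y - 14z = -126.
Solving the 3×3 linear system 5x + 4y + 3z = -67, 2x - 2y + z = -7, 28x + 28y - 14z = -126 (e.g. by elimination or Cramer's rule, determinant = 560) gives (-4, -5, -9).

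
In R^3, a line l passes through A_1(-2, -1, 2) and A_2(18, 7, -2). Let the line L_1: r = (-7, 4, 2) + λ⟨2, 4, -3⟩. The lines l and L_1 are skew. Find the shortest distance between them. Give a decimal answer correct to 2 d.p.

A direction vector for l is A_2 − A_1 = (20, 8, -4).
Common perpendicular direction n = (20, 8, -4) × (2, 4, -3) = (-8, 52, 64).
With w = (-7, 4, 2) − (-2, -1, 2) = (-5, 5, 0), w · n = 300.
Distance = |w · n| / |n| = |300| / √6864 ≈ 3.62.

3.62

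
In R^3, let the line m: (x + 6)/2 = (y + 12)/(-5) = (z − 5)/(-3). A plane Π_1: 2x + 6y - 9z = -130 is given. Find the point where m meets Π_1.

(-8, -7, 8)

m has direction (2, -5, -3) through (-6, -12, 5).
Substitute r = (-6, -12, 5) + t(2, -5, -3) into the plane: -129 + 1t = -130, so t = -1.
Intersection: (-6, -12, 5) + (-1)·(2, -5, -3) = (-8, -7, 8).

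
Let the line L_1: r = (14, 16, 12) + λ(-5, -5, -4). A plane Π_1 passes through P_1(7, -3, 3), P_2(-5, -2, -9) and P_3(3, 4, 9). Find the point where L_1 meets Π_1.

P_1P_2 = (-12, 1, -12), P_1P_3 = (-4, 7, 6); a normal to Π_1 is P_1P_2 × P_1P_3 = (90, 120, -80).
Using P_1: Π_1 has equation 90x + 120y - 80z = 30.
Substitute r = (14, 16, 12) + t(-5, -5, -4) into the plane: 2220 + (-730)t = 30, so t = 3.
Intersection: (14, 16, 12) + 3·(-5, -5, -4) = (-1, 1, 0).

(-1, 1, 0)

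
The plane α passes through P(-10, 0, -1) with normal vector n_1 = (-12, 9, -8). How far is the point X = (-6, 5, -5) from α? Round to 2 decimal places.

1.71

α: n_1·r = n_1·P gives -12x + 9y - 8z = 128.
n·X − d = (-12)·(-6) + (9)·(5) + (-8)·(-5) − 128 = 29; |n| = √289.
Distance = |29| / √289 = 29/√289 ≈ 1.71.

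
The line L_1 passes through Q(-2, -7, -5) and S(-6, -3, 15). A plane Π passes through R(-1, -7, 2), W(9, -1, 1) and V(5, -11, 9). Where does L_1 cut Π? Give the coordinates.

(-3, -6, 0)

A direction vector for L_1 is S − Q = (-4, 4, 20).
RW = (10, 6, -1), RV = (6, -4, 7); a normal to Π is RW × RV = (38, -76, -76).
Using R: Π has equation 38x - 76y - 76z = 342.
Substitute r = (-2, -7, -5) + t(-4, 4, 20) into the plane: 836 + (-1976)t = 342, so t = 1/4.
Intersection: (-2, -7, -5) + (1/4)·(-4, 4, 20) = (-3, -6, 0).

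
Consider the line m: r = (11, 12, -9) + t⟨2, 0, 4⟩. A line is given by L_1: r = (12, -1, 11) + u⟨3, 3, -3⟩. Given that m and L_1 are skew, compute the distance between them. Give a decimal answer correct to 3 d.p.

5.612

Common perpendicular direction n = (2, 0, 4) × (3, 3, -3) = (-12, 18, 6).
With w = (12, -1, 11) − (11, 12, -9) = (1, -13, 20), w · n = -126.
Distance = |w · n| / |n| = |-126| / √504 ≈ 5.612.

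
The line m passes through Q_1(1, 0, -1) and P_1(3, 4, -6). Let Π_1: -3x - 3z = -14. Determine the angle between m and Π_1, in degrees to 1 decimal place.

A direction vector for m is P_1 − Q_1 = (2, 4, -5).
sin θ = |n·v| / (|n||v|) = |9| / (√18 · √45) = 0.31623.
θ ≈ 18.4°.

18.4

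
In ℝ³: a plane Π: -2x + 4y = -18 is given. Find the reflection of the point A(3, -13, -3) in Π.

(-5, 3, -3)

λ = (n·A − d)/|n|² = (-58 − (-18))/20 = -2.
Reflection = A − 2λn = (3, -13, -3) − (-4)·(-2, 4, 0) = (-5, 3, -3).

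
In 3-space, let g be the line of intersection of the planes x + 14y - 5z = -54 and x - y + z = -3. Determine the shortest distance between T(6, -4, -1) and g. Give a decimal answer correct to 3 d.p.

10.274

Direction of g: (1, 14, -5) × (1, -1, 1) = (9, -6, -15).
A point on g: solving the two plane equations with x = -4 gives (-4, -5, -4).
Taking (-4, -5, -4) on g with direction v = (9, -6, -15): w = T − (-4, -5, -4) = (10, 1, 3), and w × v = (3, 177, -69).
Distance = |w × v| / |v| = √36099 / √342 ≈ 10.274.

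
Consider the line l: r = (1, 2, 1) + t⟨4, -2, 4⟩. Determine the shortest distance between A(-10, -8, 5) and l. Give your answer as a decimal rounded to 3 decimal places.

Taking (1, 2, 1) on l with direction v = (4, -2, 4): w = A − (1, 2, 1) = (-11, -10, 4), and w × v = (-32, 60, 62).
Distance = |w × v| / |v| = √8468 / √36 ≈ 15.337.

15.337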